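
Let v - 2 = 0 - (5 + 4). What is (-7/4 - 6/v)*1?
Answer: -25/28 ≈ -0.89286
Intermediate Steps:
v = -7 (v = 2 + (0 - (5 + 4)) = 2 + (0 - 1*9) = 2 + (0 - 9) = 2 - 9 = -7)
(-7/4 - 6/v)*1 = (-7/4 - 6/(-7))*1 = (-7*1/4 - 6*(-1/7))*1 = (-7/4 + 6/7)*1 = -25/28*1 = -25/28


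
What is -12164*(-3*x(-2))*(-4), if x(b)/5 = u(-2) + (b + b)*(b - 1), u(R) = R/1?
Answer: -7298400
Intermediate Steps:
u(R) = R (u(R) = R*1 = R)
x(b) = -10 + 10*b*(-1 + b) (x(b) = 5*(-2 + (b + b)*(b - 1)) = 5*(-2 + (2*b)*(-1 + b)) = 5*(-2 + 2*b*(-1 + b)) = -10 + 10*b*(-1 + b))
-12164*(-3*x(-2))*(-4) = -12164*(-3*(-10 - 10*(-2) + 10*(-2)²))*(-4) = -12164*(-3*(-10 + 20 + 10*4))*(-4) = -12164*(-3*(-10 + 20 + 40))*(-4) = -12164*(-3*50)*(-4) = -(-1824600)*(-4) = -12164*600 = -7298400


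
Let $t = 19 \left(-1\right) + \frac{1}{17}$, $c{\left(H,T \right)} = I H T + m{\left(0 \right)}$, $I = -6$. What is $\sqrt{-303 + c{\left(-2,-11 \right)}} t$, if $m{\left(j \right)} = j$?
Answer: $- \frac{322 i \sqrt{435}}{17} \approx - 395.05 i$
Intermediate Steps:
$c{\left(H,T \right)} = - 6 H T$ ($c{\left(H,T \right)} = - 6 H T + 0 = - 6 H T$)
$t = - \frac{322}{17}$ ($t = -19 + \frac{1}{17} = - \frac{322}{17} \approx -18.941$)
$\sqrt{-303 + c{\left(-2,-11 \right)}} t = \sqrt{-303 - \left(-12\right) \left(-11\right)} \left(- \frac{322}{17}\right) = \sqrt{-303 - 132} \left(- \frac{322}{17}\right) = \sqrt{-435} \left(- \frac{322}{17}\right) = i \sqrt{435} \left(- \frac{322}{17}\right) = - \frac{322 i \sqrt{435}}{17}$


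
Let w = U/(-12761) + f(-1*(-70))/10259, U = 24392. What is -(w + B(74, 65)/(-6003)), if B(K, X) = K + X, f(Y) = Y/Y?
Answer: 1520296475062/785883339297 ≈ 1.9345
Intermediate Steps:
f(Y) = 1
w = -250224767/130915099 (w = 24392/(-12761) + 1/10259 = 24392*(-1/12761) + 1*(1/10259) = -24392/12761 + 1/10259 = -250224767/130915099 ≈ -1.9114)
-(w + B(74, 65)/(-6003)) = -(-250224767/130915099 + (74 + 65)/(-6003)) = -(-250224767/130915099 + 139*(-1/6003)) = -(-250224767/130915099 - 139/6003) = -1*(-1520296475062/785883339297) = 1520296475062/785883339297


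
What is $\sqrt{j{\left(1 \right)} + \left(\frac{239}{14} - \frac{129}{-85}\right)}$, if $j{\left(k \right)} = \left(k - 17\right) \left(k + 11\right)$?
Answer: $\frac{i \sqrt{245567210}}{1190} \approx 13.169 i$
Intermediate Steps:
$j{\left(k \right)} = \left(-17 + k\right) \left(11 + k\right)$
$\sqrt{j{\left(1 \right)} + \left(\frac{239}{14} - \frac{129}{-85}\right)} = \sqrt{\left(-187 + 1^{2} - 6\right) + \left(\frac{239}{14} - \frac{129}{-85}\right)} = \sqrt{\left(-187 + 1 - 6\right) + \left(239 \cdot \frac{1}{14} - - \frac{129}{85}\right)} = \sqrt{-192 + \left(\frac{239}{14} + \frac{129}{85}\right)} = \sqrt{-192 + \frac{22121}{1190}} = \sqrt{- \frac{206359}{1190}} = \frac{i \sqrt{245567210}}{1190}$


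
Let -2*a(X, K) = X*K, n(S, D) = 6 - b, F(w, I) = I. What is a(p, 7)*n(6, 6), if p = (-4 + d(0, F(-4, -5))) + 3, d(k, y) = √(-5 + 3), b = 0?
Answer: 21 - 21*I*√2 ≈ 21.0 - 29.698*I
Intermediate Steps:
d(k, y) = I*√2 (d(k, y) = √(-2) = I*√2)
n(S, D) = 6 (n(S, D) = 6 - 1*0 = 6 + 0 = 6)
p = -1 + I*√2 (p = (-4 + I*√2) + 3 = -1 + I*√2 ≈ -1.0 + 1.4142*I)
a(X, K) = -K*X/2 (a(X, K) = -X*K/2 = -K*X/2)
a(p, 7)*n(6, 6) = -½*7*(-1 + I*√2)*6 = (7/2 - 7*I*√2/2)*6 = 21 - 21*I*√2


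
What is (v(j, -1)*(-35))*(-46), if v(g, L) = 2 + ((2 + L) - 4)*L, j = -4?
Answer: 8050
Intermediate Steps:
v(g, L) = 2 + L*(-2 + L) (v(g, L) = 2 + (-2 + L)*L = 2 + L*(-2 + L))
(v(j, -1)*(-35))*(-46) = ((2 + (-1)² - 2*(-1))*(-35))*(-46) = ((2 + 1 + 2)*(-35))*(-46) = (5*(-35))*(-46) = -175*(-46) = 8050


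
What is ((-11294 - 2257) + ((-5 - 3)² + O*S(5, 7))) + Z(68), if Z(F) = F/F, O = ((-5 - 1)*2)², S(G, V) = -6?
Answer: -14350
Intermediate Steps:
O = 144 (O = (-6*2)² = (-12)² = 144)
Z(F) = 1
((-11294 - 2257) + ((-5 - 3)² + O*S(5, 7))) + Z(68) = ((-11294 - 2257) + ((-5 - 3)² + 144*(-6))) + 1 = (-13551 + ((-8)² - 864)) + 1 = (-13551 + (64 - 864)) + 1 = (-13551 - 800) + 1 = -14351 + 1 = -14350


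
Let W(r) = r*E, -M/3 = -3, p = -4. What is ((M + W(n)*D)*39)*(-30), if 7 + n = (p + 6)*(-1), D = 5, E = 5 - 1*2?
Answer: 147420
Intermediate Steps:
E = 3 (E = 5 - 2 = 3)
M = 9 (M = -3*(-3) = 9)
n = -9 (n = -7 + (-4 + 6)*(-1) = -7 + 2*(-1) = -7 - 2 = -9)
W(r) = 3*r (W(r) = r*3 = 3*r)
((M + W(n)*D)*39)*(-30) = ((9 + (3*(-9))*5)*39)*(-30) = ((9 - 27*5)*39)*(-30) = ((9 - 135)*39)*(-30) = -126*39*(-30) = -4914*(-30) = 147420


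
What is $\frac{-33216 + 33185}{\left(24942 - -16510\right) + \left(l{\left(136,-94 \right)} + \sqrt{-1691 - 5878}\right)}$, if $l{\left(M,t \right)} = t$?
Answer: $- \frac{427366}{570163911} + \frac{899 i}{570163911} \approx -0.00074955 + 1.5767 \cdot 10^{-6} i$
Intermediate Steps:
$\frac{-33216 + 33185}{\left(24942 - -16510\right) + \left(l{\left(136,-94 \right)} + \sqrt{-1691 - 5878}\right)} = \frac{-33216 + 33185}{\left(24942 - -16510\right) - \left(94 - \sqrt{-1691 - 5878}\right)} = - \frac{31}{\left(24942 + 16510\right) - \left(94 - \sqrt{-7569}\right)} = - \frac{31}{41452 - \left(94 - 87 i\right)} = - \frac{31}{41358 + 87 i} = - 31 \frac{41358 - 87 i}{1710491733} = - \frac{31 \left(41358 - 87 i\right)}{1710491733}$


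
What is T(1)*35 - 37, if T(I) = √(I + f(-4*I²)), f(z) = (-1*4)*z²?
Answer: -37 + 105*I*√7 ≈ -37.0 + 277.8*I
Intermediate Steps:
f(z) = -4*z²
T(I) = √(I - 64*I⁴) (T(I) = √(I - 4*16*I⁴) = √(I - 64*I⁴))
T(1)*35 - 37 = √(1 - 64*1⁴)*35 - 37 = √(1 - 64*1)*35 - 37 = √(1 - 64)*35 - 37 = √(-63)*35 - 37 = (3*I*√7)*35 - 37 = 105*I*√7 - 37 = -37 + 105*I*√7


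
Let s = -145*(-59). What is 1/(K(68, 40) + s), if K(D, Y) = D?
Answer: 1/8623 ≈ 0.00011597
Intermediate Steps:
s = 8555
1/(K(68, 40) + s) = 1/(68 + 8555) = 1/8623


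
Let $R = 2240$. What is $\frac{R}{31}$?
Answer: $\frac{2240}{31} \approx 72.258$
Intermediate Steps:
$\frac{R}{31} = \frac{2240}{31}$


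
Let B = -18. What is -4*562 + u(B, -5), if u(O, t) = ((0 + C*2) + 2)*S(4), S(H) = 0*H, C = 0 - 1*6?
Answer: -2248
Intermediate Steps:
C = -6 (C = 0 - 6 = -6)
S(H) = 0
u(O, t) = 0 (u(O, t) = ((0 - 6*2) + 2)*0 = ((0 - 12) + 2)*0 = (-12 + 2)*0 = -10*0 = 0)
-4*562 + u(B, -5) = -4*562 + 0 = -2248 + 0 = -2248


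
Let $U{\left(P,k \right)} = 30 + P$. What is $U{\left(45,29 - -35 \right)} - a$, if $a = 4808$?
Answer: $-4733$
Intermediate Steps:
$U{\left(45,29 - -35 \right)} - a = \left(30 + 45\right) - 4808 = 75 - 4808 = -4733$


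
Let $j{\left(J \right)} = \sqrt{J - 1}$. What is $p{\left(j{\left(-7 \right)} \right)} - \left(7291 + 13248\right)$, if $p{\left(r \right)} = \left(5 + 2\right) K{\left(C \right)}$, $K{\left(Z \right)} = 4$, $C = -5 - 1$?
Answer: $-20511$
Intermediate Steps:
$C = -6$ ($C = -5 - 1 = -6$)
$j{\left(J \right)} = \sqrt{-1 + J}$
$p{\left(r \right)} = 28$ ($p{\left(r \right)} = \left(5 + 2\right) 4 = 7 \cdot 4 = 28$)
$p{\left(j{\left(-7 \right)} \right)} - \left(7291 + 13248\right) = 28 - \left(7291 + 13248\right) = 28 - 20539 = -20511$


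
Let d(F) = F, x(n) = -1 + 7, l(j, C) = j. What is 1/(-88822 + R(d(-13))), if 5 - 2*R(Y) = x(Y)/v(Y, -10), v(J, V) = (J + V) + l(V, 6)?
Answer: -22/1954027 ≈ -1.1259e-5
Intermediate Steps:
x(n) = 6
v(J, V) = J + 2*V (v(J, V) = (J + V) + V = J + 2*V)
R(Y) = 5/2 - 3/(-20 + Y) (R(Y) = 5/2 - 3/(Y + 2*(-10)) = 5/2 - 3/(Y - 20) = 5/2 - 3/(-20 + Y))
1/(-88822 + R(d(-13))) = 1/(-88822 + (-106 + 5*(-13))/(2*(-20 - 13))) = 1/(-88822 + (½)*(-106 - 65)/(-33)) = 1/(-88822 + (½)*(-1/33)*(-171)) = 1/(-88822 + 57/22) = 1/(-1954027/22) = -22/1954027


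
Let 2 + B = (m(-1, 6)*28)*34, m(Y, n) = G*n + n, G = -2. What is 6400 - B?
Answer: 12114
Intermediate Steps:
m(Y, n) = -n (m(Y, n) = -2*n + n = -n)
B = -5714 (B = -2 + (-1*6*28)*34 = -2 - 6*28*34 = -2 - 168*34 = -2 - 5712 = -5714)
6400 - B = 6400 - 1*(-5714) = 6400 + 5714 = 12114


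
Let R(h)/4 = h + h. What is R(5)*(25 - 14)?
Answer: 440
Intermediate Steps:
R(h) = 8*h (R(h) = 4*(h + h) = 4*(2*h) = 8*h)
R(5)*(25 - 14) = (8*5)*(25 - 14) = 40*11 = 440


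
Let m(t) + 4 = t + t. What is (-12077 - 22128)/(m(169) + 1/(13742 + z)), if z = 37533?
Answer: -1753861375/17125851 ≈ -102.41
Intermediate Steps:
m(t) = -4 + 2*t (m(t) = -4 + (t + t) = -4 + 2*t)
(-12077 - 22128)/(m(169) + 1/(13742 + z)) = (-12077 - 22128)/((-4 + 2*169) + 1/(13742 + 37533)) = -34205/((-4 + 338) + 1/51275) = -34205/(334 + 1/51275) = -34205/17125851/51275 = -34205*51275/17125851 = -1753861375/17125851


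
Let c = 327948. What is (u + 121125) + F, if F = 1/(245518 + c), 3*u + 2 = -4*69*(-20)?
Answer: 211547593141/1720398 ≈ 1.2296e+5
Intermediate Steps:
u = 5518/3 (u = -2/3 + (-4*69*(-20))/3 = -2/3 + (-276*(-20))/3 = -2/3 + (1/3)*5520 = -2/3 + 1840 = 5518/3 ≈ 1839.3)
F = 1/573466 (F = 1/(245518 + 327948) = 1/573466 ≈ 1.7438e-6)
(u + 121125) + F = (5518/3 + 121125) + 1/573466 = 368893/3 + 1/573466 = 211547593141/1720398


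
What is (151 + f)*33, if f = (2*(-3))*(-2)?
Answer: 5379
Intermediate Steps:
f = 12 (f = -6*(-2) = 12)
(151 + f)*33 = (151 + 12)*33 = 163*33 = 5379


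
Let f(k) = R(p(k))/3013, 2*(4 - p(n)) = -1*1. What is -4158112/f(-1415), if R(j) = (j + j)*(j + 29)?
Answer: -25056782912/603 ≈ -4.1554e+7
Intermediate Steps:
p(n) = 9/2 (p(n) = 4 - (-1)/2 = 4 - ½*(-1) = 4 + ½ = 9/2)
R(j) = 2*j*(29 + j) (R(j) = (2*j)*(29 + j) = 2*j*(29 + j))
f(k) = 603/6026 (f(k) = (2*(9/2)*(29 + 9/2))/3013 = (2*(9/2)*(67/2))*(1/3013) = (603/2)*(1/3013) = 603/6026)
-4158112/f(-1415) = -4158112/603/6026 = -4158112*6026/603 = -25056782912/603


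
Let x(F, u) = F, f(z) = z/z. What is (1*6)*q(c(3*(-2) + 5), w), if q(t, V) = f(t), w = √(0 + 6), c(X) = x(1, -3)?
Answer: 6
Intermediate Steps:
f(z) = 1
c(X) = 1
w = √6 ≈ 2.4495
q(t, V) = 1
(1*6)*q(c(3*(-2) + 5), w) = (1*6)*1 = 6*1 = 6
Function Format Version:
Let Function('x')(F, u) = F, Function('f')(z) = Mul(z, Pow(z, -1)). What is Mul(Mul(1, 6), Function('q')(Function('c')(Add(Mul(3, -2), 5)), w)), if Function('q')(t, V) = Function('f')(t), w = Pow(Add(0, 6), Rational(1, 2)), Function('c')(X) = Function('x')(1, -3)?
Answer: 6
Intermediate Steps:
Function('f')(z) = 1
Function('c')(X) = 1
w = Pow(6, Rational(1, 2)) ≈ 2.4495
Function('q')(t, V) = 1
Mul(Mul(1, 6), Function('q')(Function('c')(Add(Mul(3, -2), 5)), w)) = Mul(Mul(1, 6), 1) = Mul(6, 1) = 6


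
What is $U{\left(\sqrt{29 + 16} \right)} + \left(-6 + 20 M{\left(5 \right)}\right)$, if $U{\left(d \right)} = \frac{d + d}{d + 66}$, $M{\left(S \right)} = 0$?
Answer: $- \frac{2884}{479} + \frac{44 \sqrt{5}}{479} \approx -5.8155$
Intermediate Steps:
$U{\left(d \right)} = \frac{2 d}{66 + d}$
$U{\left(\sqrt{29 + 16} \right)} + \left(-6 + 20 M{\left(5 \right)}\right) = \frac{2 \sqrt{29 + 16}}{66 + \sqrt{29 + 16}} + \left(-6 + 20 \cdot 0\right) = \frac{2 \sqrt{45}}{66 + \sqrt{45}} + \left(-6 + 0\right) = \frac{2 \cdot 3 \sqrt{5}}{66 + 3 \sqrt{5}} - 6 = \frac{6 \sqrt{5}}{66 + 3 \sqrt{5}} - 6 = -6 + \frac{6 \sqrt{5}}{66 + 3 \sqrt{5}}$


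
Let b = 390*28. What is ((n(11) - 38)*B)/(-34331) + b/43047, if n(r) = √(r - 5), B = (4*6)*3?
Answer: 164223704/492615519 - 72*√6/34331 ≈ 0.32823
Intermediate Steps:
B = 72 (B = 24*3 = 72)
b = 10920
n(r) = √(-5 + r)
((n(11) - 38)*B)/(-34331) + b/43047 = ((√(-5 + 11) - 38)*72)/(-34331) + 10920/43047 = ((√6 - 38)*72)*(-1/34331) + 10920*(1/43047) = ((-38 + √6)*72)*(-1/34331) + 3640/14349 = (-2736 + 72*√6)*(-1/34331) + 3640/14349 = (2736/34331 - 72*√6/34331) + 3640/14349 = 164223704/492615519 - 72*√6/34331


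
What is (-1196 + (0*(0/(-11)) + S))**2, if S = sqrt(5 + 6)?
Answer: (1196 - sqrt(11))**2 ≈ 1.4225e+6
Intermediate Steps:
S = sqrt(11) ≈ 3.3166
(-1196 + (0*(0/(-11)) + S))**2 = (-1196 + (0*(0/(-11)) + sqrt(11)))**2 = (-1196 + (0*(0*(-1/11)) + sqrt(11)))**2 = (-1196 + (0*0 + sqrt(11)))**2 = (-1196 + (0 + sqrt(11)))**2 = (-1196 + sqrt(11))**2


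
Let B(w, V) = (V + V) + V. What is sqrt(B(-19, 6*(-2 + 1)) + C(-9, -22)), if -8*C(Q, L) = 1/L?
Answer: I*sqrt(34837)/44 ≈ 4.242*I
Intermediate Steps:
B(w, V) = 3*V (B(w, V) = 2*V + V = 3*V)
C(Q, L) = -1/(8*L)
sqrt(B(-19, 6*(-2 + 1)) + C(-9, -22)) = sqrt(3*(6*(-2 + 1)) - 1/8/(-22)) = sqrt(3*(6*(-1)) - 1/8*(-1/22)) = sqrt(3*(-6) + 1/176) = sqrt(-18 + 1/176) = sqrt(-3167/176) = I*sqrt(34837)/44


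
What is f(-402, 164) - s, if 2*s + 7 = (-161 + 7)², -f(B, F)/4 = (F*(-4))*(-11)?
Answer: -81437/2 ≈ -40719.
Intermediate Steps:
f(B, F) = -176*F (f(B, F) = -4*F*(-4)*(-11) = -4*(-4*F)*(-11) = -176*F)
s = 23709/2 (s = -7/2 + (-161 + 7)²/2 = -7/2 + (½)*(-154)² = -7/2 + (½)*23716 = -7/2 + 11858 = 23709/2 ≈ 11855.)
f(-402, 164) - s = -176*164 - 1*23709/2 = -28864 - 23709/2 = -81437/2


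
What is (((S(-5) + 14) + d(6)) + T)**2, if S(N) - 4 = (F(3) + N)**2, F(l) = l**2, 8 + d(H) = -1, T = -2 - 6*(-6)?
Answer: 3481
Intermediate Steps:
T = 34 (T = -2 - 1*(-36) = -2 + 36 = 34)
d(H) = -9 (d(H) = -8 - 1 = -9)
S(N) = 4 + (9 + N)**2 (S(N) = 4 + (3**2 + N)**2 = 4 + (9 + N)**2)
(((S(-5) + 14) + d(6)) + T)**2 = ((((4 + (9 - 5)**2) + 14) - 9) + 34)**2 = ((((4 + 4**2) + 14) - 9) + 34)**2 = ((((4 + 16) + 14) - 9) + 34)**2 = (((20 + 14) - 9) + 34)**2 = ((34 - 9) + 34)**2 = (25 + 34)**2 = 59**2 = 3481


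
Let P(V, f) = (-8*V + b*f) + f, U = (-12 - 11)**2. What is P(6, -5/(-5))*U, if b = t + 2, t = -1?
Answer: -24334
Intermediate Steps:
b = 1 (b = -1 + 2 = 1)
U = 529 (U = (-23)**2 = 529)
P(V, f) = -8*V + 2*f (P(V, f) = (-8*V + 1*f) + f = (-8*V + f) + f = (f - 8*V) + f = -8*V + 2*f)
P(6, -5/(-5))*U = (-8*6 + 2*(-5/(-5)))*529 = (-48 + 2*(-5*(-1/5)))*529 = (-48 + 2*1)*529 = (-48 + 2)*529 = -46*529 = -24334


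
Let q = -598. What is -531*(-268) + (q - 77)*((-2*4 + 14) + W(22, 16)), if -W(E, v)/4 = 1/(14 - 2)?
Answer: 138483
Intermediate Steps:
W(E, v) = -⅓ (W(E, v) = -4/(14 - 2) = -4/12 = -4*1/12 = -⅓)
-531*(-268) + (q - 77)*((-2*4 + 14) + W(22, 16)) = -531*(-268) + (-598 - 77)*((-2*4 + 14) - ⅓) = 142308 - 675*((-8 + 14) - ⅓) = 142308 - 675*(6 - ⅓) = 142308 - 675*17/3 = 142308 - 3825 = 138483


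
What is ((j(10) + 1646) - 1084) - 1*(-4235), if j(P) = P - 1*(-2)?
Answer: 4809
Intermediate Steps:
j(P) = 2 + P (j(P) = P + 2 = 2 + P)
((j(10) + 1646) - 1084) - 1*(-4235) = (((2 + 10) + 1646) - 1084) - 1*(-4235) = ((12 + 1646) - 1084) + 4235 = (1658 - 1084) + 4235 = 574 + 4235 = 4809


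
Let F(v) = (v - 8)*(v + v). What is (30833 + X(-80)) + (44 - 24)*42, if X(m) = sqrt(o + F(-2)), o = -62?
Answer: 31673 + I*sqrt(22) ≈ 31673.0 + 4.6904*I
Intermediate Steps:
F(v) = 2*v*(-8 + v) (F(v) = (-8 + v)*(2*v) = 2*v*(-8 + v))
X(m) = I*sqrt(22) (X(m) = sqrt(-62 + 2*(-2)*(-8 - 2)) = sqrt(-62 + 2*(-2)*(-10)) = sqrt(-62 + 40) = sqrt(-22) = I*sqrt(22))
(30833 + X(-80)) + (44 - 24)*42 = (30833 + I*sqrt(22)) + (44 - 24)*42 = (30833 + I*sqrt(22)) + 20*42 = (30833 + I*sqrt(22)) + 840 = 31673 + I*sqrt(22)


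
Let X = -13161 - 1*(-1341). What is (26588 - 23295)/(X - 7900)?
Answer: -3293/19720 ≈ -0.16699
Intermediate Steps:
X = -11820 (X = -13161 + 1341 = -11820)
(26588 - 23295)/(X - 7900) = (26588 - 23295)/(-11820 - 7900) = 3293/(-19720) = 3293*(-1/19720) = -3293/19720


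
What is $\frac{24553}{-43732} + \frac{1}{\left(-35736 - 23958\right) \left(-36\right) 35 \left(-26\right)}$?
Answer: $- \frac{923370073501}{1644638945040} \approx -0.56144$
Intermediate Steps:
$\frac{24553}{-43732} + \frac{1}{\left(-35736 - 23958\right) \left(-36\right) 35 \left(-26\right)} = 24553 \left(- \frac{1}{43732}\right) + \frac{1}{\left(-59694\right) \left(\left(-1260\right) \left(-26\right)\right)} = - \frac{24553}{43732} - \frac{1}{59694 \cdot 32760} = - \frac{24553}{43732} - \frac{1}{1955575440} = - \frac{923370073501}{1644638945040}$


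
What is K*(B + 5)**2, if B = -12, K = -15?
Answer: -735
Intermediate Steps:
K*(B + 5)**2 = -15*(-12 + 5)**2 = -15*(-7)**2 = -15*49 = -735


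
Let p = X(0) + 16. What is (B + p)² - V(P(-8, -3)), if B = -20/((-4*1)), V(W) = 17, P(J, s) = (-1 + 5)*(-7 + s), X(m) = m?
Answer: 424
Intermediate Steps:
P(J, s) = -28 + 4*s (P(J, s) = 4*(-7 + s) = -28 + 4*s)
B = 5 (B = -20/(-4) = -20*(-¼) = 5)
p = 16 (p = 0 + 16 = 16)
(B + p)² - V(P(-8, -3)) = (5 + 16)² - 1*17 = 21² - 17 = 441 - 17 = 424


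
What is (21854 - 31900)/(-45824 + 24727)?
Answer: 10046/21097 ≈ 0.47618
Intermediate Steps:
(21854 - 31900)/(-45824 + 24727) = -10046/(-21097) = -10046*(-1/21097) = 10046/21097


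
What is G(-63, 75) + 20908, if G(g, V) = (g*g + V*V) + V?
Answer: 30577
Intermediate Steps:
G(g, V) = V + V² + g² (G(g, V) = (g² + V²) + V = (V² + g²) + V = V + V² + g²)
G(-63, 75) + 20908 = (75 + 75² + (-63)²) + 20908 = (75 + 5625 + 3969) + 20908 = 9669 + 20908 = 30577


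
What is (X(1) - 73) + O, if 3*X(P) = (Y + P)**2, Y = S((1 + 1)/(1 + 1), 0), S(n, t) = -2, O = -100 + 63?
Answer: -329/3 ≈ -109.67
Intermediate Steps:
O = -37
Y = -2
X(P) = (-2 + P)**2/3
(X(1) - 73) + O = ((-2 + 1)**2/3 - 73) - 37 = ((1/3)*(-1)**2 - 73) - 37 = ((1/3)*1 - 73) - 37 = (1/3 - 73) - 37 = -218/3 - 37 = -329/3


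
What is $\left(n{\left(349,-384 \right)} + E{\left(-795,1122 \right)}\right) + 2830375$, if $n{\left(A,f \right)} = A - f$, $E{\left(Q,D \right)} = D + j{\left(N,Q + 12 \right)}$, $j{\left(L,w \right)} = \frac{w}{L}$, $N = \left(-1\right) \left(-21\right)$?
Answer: $\frac{19825349}{7} \approx 2.8322 \cdot 10^{6}$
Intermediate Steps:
$N = 21$
$E{\left(Q,D \right)} = \frac{4}{7} + D + \frac{Q}{21}$ ($E{\left(Q,D \right)} = D + \frac{Q + 12}{21} = D + \left(12 + Q\right) \frac{1}{21} = D + \left(\frac{4}{7} + \frac{Q}{21}\right) = \frac{4}{7} + D + \frac{Q}{21}$)
$\left(n{\left(349,-384 \right)} + E{\left(-795,1122 \right)}\right) + 2830375 = \left(\left(349 - -384\right) + \left(\frac{4}{7} + 1122 + \frac{1}{21} \left(-795\right)\right)\right) + 2830375 = \left(\left(349 + 384\right) + \left(\frac{4}{7} + 1122 - \frac{265}{7}\right)\right) + 2830375 = \left(733 + \frac{7593}{7}\right) + 2830375 = \frac{12724}{7} + 2830375 = \frac{19825349}{7}$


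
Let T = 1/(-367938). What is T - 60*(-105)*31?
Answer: 71858291399/367938 ≈ 1.9530e+5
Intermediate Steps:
T = -1/367938 ≈ -2.7179e-6
T - 60*(-105)*31 = -1/367938 - 60*(-105)*31 = -1/367938 + 6300*31 = -1/367938 + 195300 = 71858291399/367938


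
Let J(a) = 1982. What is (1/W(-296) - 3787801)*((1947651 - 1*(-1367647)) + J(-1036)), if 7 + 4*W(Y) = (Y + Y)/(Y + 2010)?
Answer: -15819584669438688/1259 ≈ -1.2565e+13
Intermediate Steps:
W(Y) = -7/4 + Y/(2*(2010 + Y)) (W(Y) = -7/4 + ((Y + Y)/(Y + 2010))/4 = -7/4 + ((2*Y)/(2010 + Y))/4 = -7/4 + (2*Y/(2010 + Y))/4 = -7/4 + Y/(2*(2010 + Y)))
(1/W(-296) - 3787801)*((1947651 - 1*(-1367647)) + J(-1036)) = (1/(5*(-2814 - 1*(-296))/(4*(2010 - 296))) - 3787801)*((1947651 - 1*(-1367647)) + 1982) = (1/((5/4)*(-2814 + 296)/1714) - 3787801)*((1947651 + 1367647) + 1982) = (1/((5/4)*(1/1714)*(-2518)) - 3787801)*(3315298 + 1982) = (1/(-6295/3428) - 3787801)*3317280 = (-3428/6295 - 3787801)*3317280 = -23844210723/6295*3317280 = -15819584669438688/1259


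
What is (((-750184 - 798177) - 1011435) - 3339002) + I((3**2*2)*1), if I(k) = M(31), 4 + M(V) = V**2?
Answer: -5897841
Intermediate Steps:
M(V) = -4 + V**2
I(k) = 957 (I(k) = -4 + 31**2 = -4 + 961 = 957)
(((-750184 - 798177) - 1011435) - 3339002) + I((3**2*2)*1) = (((-750184 - 798177) - 1011435) - 3339002) + 957 = ((-1548361 - 1011435) - 3339002) + 957 = (-2559796 - 3339002) + 957 = -5898798 + 957 = -5897841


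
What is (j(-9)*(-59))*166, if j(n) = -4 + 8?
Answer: -39176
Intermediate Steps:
j(n) = 4
(j(-9)*(-59))*166 = (4*(-59))*166 = -236*166 = -39176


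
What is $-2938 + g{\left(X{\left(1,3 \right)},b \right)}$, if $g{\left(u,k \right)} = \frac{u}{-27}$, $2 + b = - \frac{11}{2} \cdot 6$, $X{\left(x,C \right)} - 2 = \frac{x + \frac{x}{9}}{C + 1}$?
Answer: $- \frac{1427909}{486} \approx -2938.1$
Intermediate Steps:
$X{\left(x,C \right)} = 2 + \frac{10 x}{9 \left(1 + C\right)}$ ($X{\left(x,C \right)} = 2 + \frac{x + \frac{x}{9}}{C + 1} = 2 + \frac{x + x \frac{1}{9}}{1 + C} = 2 + \frac{x + \frac{x}{9}}{1 + C} = 2 + \frac{\frac{10}{9} x}{1 + C} = 2 + \frac{10 x}{9 \left(1 + C\right)}$)
$b = -35$ ($b = -2 + - \frac{11}{2} \cdot 6 = -2 + \left(-11\right) \frac{1}{2} \cdot 6 = -2 - 33 = -35$)
$g{\left(u,k \right)} = - \frac{u}{27}$ ($g{\left(u,k \right)} = u \left(- \frac{1}{27}\right) = - \frac{u}{27}$)
$-2938 + g{\left(X{\left(1,3 \right)},b \right)} = -2938 - \frac{\frac{2}{9} \frac{1}{1 + 3} \left(9 + 5 \cdot 1 + 9 \cdot 3\right)}{27} = -2938 - \frac{\frac{2}{9} \cdot \frac{1}{4} \left(9 + 5 + 27\right)}{27} = -2938 - \frac{\frac{2}{9} \cdot \frac{1}{4} \cdot 41}{27} = -2938 - \frac{41}{486} = - \frac{1427909}{486}$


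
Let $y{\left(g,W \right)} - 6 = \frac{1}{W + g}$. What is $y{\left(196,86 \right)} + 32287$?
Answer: $\frac{9106627}{282} \approx 32293.0$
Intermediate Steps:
$y{\left(g,W \right)} = 6 + \frac{1}{W + g}$
$y{\left(196,86 \right)} + 32287 = \frac{1 + 6 \cdot 86 + 6 \cdot 196}{86 + 196} + 32287 = \frac{1 + 516 + 1176}{282} + 32287 = \frac{1}{282} \cdot 1693 + 32287 = \frac{1693}{282} + 32287 = \frac{9106627}{282}$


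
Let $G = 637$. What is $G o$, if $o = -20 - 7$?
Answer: $-17199$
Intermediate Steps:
$o = -27$ ($o = -20 - 7 = -27$)
$G o = 637 \left(-27\right) = -17199$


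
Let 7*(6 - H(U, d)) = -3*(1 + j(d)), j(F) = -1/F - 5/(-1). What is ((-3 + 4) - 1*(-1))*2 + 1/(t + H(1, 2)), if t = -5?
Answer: 202/47 ≈ 4.2979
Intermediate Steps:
j(F) = 5 - 1/F (j(F) = -1/F - 5*(-1) = -1/F + 5 = 5 - 1/F)
H(U, d) = 60/7 - 3/(7*d) (H(U, d) = 6 - (-3)*(1 + (5 - 1/d))/7 = 6 - (-3)*(6 - 1/d)/7 = 6 - (-18 + 3/d)/7 = 6 + (18/7 - 3/(7*d)) = 60/7 - 3/(7*d))
((-3 + 4) - 1*(-1))*2 + 1/(t + H(1, 2)) = ((-3 + 4) - 1*(-1))*2 + 1/(-5 + (3/7)*(-1 + 20*2)/2) = (1 + 1)*2 + 1/(-5 + (3/7)*(½)*(-1 + 40)) = 2*2 + 1/(-5 + (3/7)*(½)*39) = 4 + 1/(-5 + 117/14) = 4 + 1/(47/14) = 4 + 14/47 = 202/47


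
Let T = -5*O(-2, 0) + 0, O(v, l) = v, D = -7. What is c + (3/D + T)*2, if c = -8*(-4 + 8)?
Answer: -90/7 ≈ -12.857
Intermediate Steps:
T = 10 (T = -5*(-2) + 0 = 10 + 0 = 10)
c = -32 (c = -8*4 = -32)
c + (3/D + T)*2 = -32 + (3/(-7) + 10)*2 = -32 + (3*(-⅐) + 10)*2 = -32 + (-3/7 + 10)*2 = -32 + (67/7)*2 = -32 + 134/7 = -90/7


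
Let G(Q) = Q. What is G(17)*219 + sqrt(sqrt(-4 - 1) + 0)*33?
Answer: 3723 + 33*5**(1/4)*sqrt(I) ≈ 3757.9 + 34.893*I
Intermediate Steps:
G(17)*219 + sqrt(sqrt(-4 - 1) + 0)*33 = 17*219 + sqrt(sqrt(-4 - 1) + 0)*33 = 3723 + sqrt(sqrt(-5) + 0)*33 = 3723 + sqrt(I*sqrt(5) + 0)*33 = 3723 + sqrt(I*sqrt(5))*33 = 3723 + (5**(1/4)*sqrt(I))*33 = 3723 + 33*5**(1/4)*sqrt(I)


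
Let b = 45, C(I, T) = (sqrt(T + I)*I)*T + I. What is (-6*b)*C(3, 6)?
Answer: -15390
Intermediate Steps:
C(I, T) = I + I*T*sqrt(I + T) (C(I, T) = (sqrt(I + T)*I)*T + I = (I*sqrt(I + T))*T + I = I*T*sqrt(I + T) + I = I + I*T*sqrt(I + T))
(-6*b)*C(3, 6) = (-6*45)*(3*(1 + 6*sqrt(3 + 6))) = -810*(1 + 6*sqrt(9)) = -810*(1 + 6*3) = -810*(1 + 18) = -810*19 = -270*57 = -15390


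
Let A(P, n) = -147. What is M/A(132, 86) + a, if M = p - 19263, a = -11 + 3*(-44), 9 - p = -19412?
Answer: -21179/147 ≈ -144.07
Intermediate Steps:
p = 19421 (p = 9 - 1*(-19412) = 9 + 19412 = 19421)
a = -143 (a = -11 - 132 = -143)
M = 158 (M = 19421 - 19263 = 158)
M/A(132, 86) + a = 158/(-147) - 143 = 158*(-1/147) - 143 = -158/147 - 143 = -21179/147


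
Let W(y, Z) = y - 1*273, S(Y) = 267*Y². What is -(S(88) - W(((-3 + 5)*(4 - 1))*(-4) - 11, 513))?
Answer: -2067956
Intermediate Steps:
W(y, Z) = -273 + y (W(y, Z) = y - 273 = -273 + y)
-(S(88) - W(((-3 + 5)*(4 - 1))*(-4) - 11, 513)) = -(267*88² - (-273 + (((-3 + 5)*(4 - 1))*(-4) - 11))) = -(267*7744 - (-273 + ((2*3)*(-4) - 11))) = -(2067648 - (-273 + (6*(-4) - 11))) = -(2067648 - (-273 + (-24 - 11))) = -(2067648 - (-273 - 35)) = -(2067648 - 1*(-308)) = -(2067648 + 308) = -1*2067956 = -2067956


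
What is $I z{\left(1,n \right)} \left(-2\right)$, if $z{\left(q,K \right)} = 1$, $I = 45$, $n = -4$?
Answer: $-90$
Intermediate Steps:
$I z{\left(1,n \right)} \left(-2\right) = 45 \cdot 1 \left(-2\right) = 45 \left(-2\right) = -90$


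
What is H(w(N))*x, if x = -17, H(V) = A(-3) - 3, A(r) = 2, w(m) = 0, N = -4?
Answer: 17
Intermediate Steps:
H(V) = -1 (H(V) = 2 - 3 = -1)
H(w(N))*x = -1*(-17) = 17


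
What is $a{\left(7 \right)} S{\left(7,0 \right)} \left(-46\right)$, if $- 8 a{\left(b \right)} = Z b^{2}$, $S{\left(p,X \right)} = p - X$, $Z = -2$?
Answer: $- \frac{7889}{2} \approx -3944.5$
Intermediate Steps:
$a{\left(b \right)} = \frac{b^{2}}{4}$ ($a{\left(b \right)} = - \frac{\left(-2\right) b^{2}}{8} = \frac{b^{2}}{4}$)
$a{\left(7 \right)} S{\left(7,0 \right)} \left(-46\right) = \frac{7^{2}}{4} \left(7 - 0\right) \left(-46\right) = \frac{1}{4} \cdot 49 \left(7 + 0\right) \left(-46\right) = \frac{49}{4} \cdot 7 \left(-46\right) = \frac{343}{4} \left(-46\right) = - \frac{7889}{2}$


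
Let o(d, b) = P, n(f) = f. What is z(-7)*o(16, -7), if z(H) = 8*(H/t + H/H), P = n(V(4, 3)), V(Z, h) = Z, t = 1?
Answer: -192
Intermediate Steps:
P = 4
o(d, b) = 4
z(H) = 8 + 8*H (z(H) = 8*(H/1 + H/H) = 8*(H*1 + 1) = 8*(H + 1) = 8*(1 + H) = 8 + 8*H)
z(-7)*o(16, -7) = (8 + 8*(-7))*4 = (8 - 56)*4 = -48*4 = -192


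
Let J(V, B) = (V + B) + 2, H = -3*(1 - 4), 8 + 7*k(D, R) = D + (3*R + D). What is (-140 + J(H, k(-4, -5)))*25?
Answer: -23350/7 ≈ -3335.7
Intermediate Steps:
k(D, R) = -8/7 + 2*D/7 + 3*R/7 (k(D, R) = -8/7 + (D + (3*R + D))/7 = -8/7 + (D + (D + 3*R))/7 = -8/7 + (2*D + 3*R)/7 = -8/7 + (2*D/7 + 3*R/7) = -8/7 + 2*D/7 + 3*R/7)
H = 9 (H = -3*(-3) = 9)
J(V, B) = 2 + B + V (J(V, B) = (B + V) + 2 = 2 + B + V)
(-140 + J(H, k(-4, -5)))*25 = (-140 + (2 + (-8/7 + (2/7)*(-4) + (3/7)*(-5)) + 9))*25 = (-140 + (2 + (-8/7 - 8/7 - 15/7) + 9))*25 = (-140 + (2 - 31/7 + 9))*25 = (-140 + 46/7)*25 = -934/7*25 = -23350/7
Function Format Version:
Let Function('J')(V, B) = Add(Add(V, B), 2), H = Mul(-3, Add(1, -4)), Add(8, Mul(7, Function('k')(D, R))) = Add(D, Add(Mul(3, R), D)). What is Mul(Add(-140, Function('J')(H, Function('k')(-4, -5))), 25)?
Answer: Rational(-23350, 7) ≈ -3335.7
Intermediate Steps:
Function('k')(D, R) = Add(Rational(-8, 7), Mul(Rational(2, 7), D), Mul(Rational(3, 7), R)) (Function('k')(D, R) = Add(Rational(-8, 7), Mul(Rational(1, 7), Add(D, Add(Mul(3, R), D)))) = Add(Rational(-8, 7), Mul(Rational(1, 7), Add(D, Add(D, Mul(3, R))))) = Add(Rational(-8, 7), Mul(Rational(1, 7), Add(Mul(2, D), Mul(3, R)))) = Add(Rational(-8, 7), Add(Mul(Rational(2, 7), D), Mul(Rational(3, 7), R))) = Add(Rational(-8, 7), Mul(Rational(2, 7), D), Mul(Rational(3, 7), R)))
H = 9 (H = Mul(-3, -3) = 9)
Function('J')(V, B) = Add(2, B, V) (Function('J')(V, B) = Add(Add(B, V), 2) = Add(2, B, V))
Mul(Add(-140, Function('J')(H, Function('k')(-4, -5))), 25) = Mul(Add(-140, Add(2, Add(Rational(-8, 7), Mul(Rational(2, 7), -4), Mul(Rational(3, 7), -5)), 9)), 25) = Mul(Add(-140, Add(2, Add(Rational(-8, 7), Rational(-8, 7), Rational(-15, 7)), 9)), 25) = Mul(Add(-140, Add(2, Rational(-31, 7), 9)), 25) = Mul(Add(-140, Rational(46, 7)), 25) = Mul(Rational(-934, 7), 25) = Rational(-23350, 7)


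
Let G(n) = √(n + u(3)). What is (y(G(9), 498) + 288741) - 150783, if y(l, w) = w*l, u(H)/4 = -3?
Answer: 137958 + 498*I*√3 ≈ 1.3796e+5 + 862.56*I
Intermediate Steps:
u(H) = -12 (u(H) = 4*(-3) = -12)
G(n) = √(-12 + n) (G(n) = √(n - 12) = √(-12 + n))
y(l, w) = l*w
(y(G(9), 498) + 288741) - 150783 = (√(-12 + 9)*498 + 288741) - 150783 = (√(-3)*498 + 288741) - 150783 = ((I*√3)*498 + 288741) - 150783 = (498*I*√3 + 288741) - 150783 = (288741 + 498*I*√3) - 150783 = 137958 + 498*I*√3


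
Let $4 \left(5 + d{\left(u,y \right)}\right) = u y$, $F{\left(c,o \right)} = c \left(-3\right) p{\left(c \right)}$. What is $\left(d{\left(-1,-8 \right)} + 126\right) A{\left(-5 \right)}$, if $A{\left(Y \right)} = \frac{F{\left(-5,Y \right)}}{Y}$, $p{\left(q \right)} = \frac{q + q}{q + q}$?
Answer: $-369$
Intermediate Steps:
$p{\left(q \right)} = 1$ ($p{\left(q \right)} = \frac{2 q}{2 q} = 2 q \frac{1}{2 q} = 1$)
$F{\left(c,o \right)} = - 3 c$ ($F{\left(c,o \right)} = c \left(-3\right) 1 = - 3 c 1 = - 3 c$)
$A{\left(Y \right)} = \frac{15}{Y}$ ($A{\left(Y \right)} = \frac{\left(-3\right) \left(-5\right)}{Y} = \frac{15}{Y}$)
$d{\left(u,y \right)} = -5 + \frac{u y}{4}$
$\left(d{\left(-1,-8 \right)} + 126\right) A{\left(-5 \right)} = \left(\left(-5 + \frac{1}{4} \left(-1\right) \left(-8\right)\right) + 126\right) \frac{15}{-5} = \left(\left(-5 + 2\right) + 126\right) 15 \left(- \frac{1}{5}\right) = \left(-3 + 126\right) \left(-3\right) = 123 \left(-3\right) = -369$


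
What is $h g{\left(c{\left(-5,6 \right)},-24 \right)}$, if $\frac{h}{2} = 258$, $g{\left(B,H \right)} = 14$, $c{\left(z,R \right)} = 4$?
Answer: $7224$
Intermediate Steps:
$h = 516$ ($h = 2 \cdot 258 = 516$)
$h g{\left(c{\left(-5,6 \right)},-24 \right)} = 516 \cdot 14 = 7224$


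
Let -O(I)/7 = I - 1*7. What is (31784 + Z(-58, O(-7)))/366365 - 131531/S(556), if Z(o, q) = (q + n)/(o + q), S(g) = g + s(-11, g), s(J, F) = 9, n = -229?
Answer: -385363189643/1655969800 ≈ -232.71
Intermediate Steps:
S(g) = 9 + g (S(g) = g + 9 = 9 + g)
O(I) = 49 - 7*I (O(I) = -7*(I - 1*7) = -7*(I - 7) = -7*(-7 + I) = 49 - 7*I)
Z(o, q) = (-229 + q)/(o + q) (Z(o, q) = (q - 229)/(o + q) = (-229 + q)/(o + q))
(31784 + Z(-58, O(-7)))/366365 - 131531/S(556) = (31784 + (-229 + (49 - 7*(-7)))/(-58 + (49 - 7*(-7))))/366365 - 131531/(9 + 556) = (31784 + (-229 + (49 + 49))/(-58 + (49 + 49)))*(1/366365) - 131531/565 = (31784 + (-229 + 98)/(-58 + 98))*(1/366365) - 131531*1/565 = (31784 - 131/40)*(1/366365) - 131531/565 = (1271229/40)*(1/366365) - 131531/565 = 1271229/14654600 - 131531/565 = -385363189643/1655969800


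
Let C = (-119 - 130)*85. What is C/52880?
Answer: -4233/10576 ≈ -0.40025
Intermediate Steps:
C = -21165 (C = -249*85 = -21165)
C/52880 = -21165/52880 = -21165*1/52880 = -4233/10576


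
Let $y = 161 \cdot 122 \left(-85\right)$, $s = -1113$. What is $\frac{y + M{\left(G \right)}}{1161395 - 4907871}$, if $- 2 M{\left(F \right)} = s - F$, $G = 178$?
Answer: $\frac{3337849}{7492952} \approx 0.44547$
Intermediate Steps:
$y = -1669570$ ($y = 19642 \left(-85\right) = -1669570$)
$M{\left(F \right)} = \frac{1113}{2} + \frac{F}{2}$ ($M{\left(F \right)} = - \frac{-1113 - F}{2} = \frac{1113}{2} + \frac{F}{2}$)
$\frac{y + M{\left(G \right)}}{1161395 - 4907871} = \frac{-1669570 + \left(\frac{1113}{2} + \frac{1}{2} \cdot 178\right)}{1161395 - 4907871} = \frac{-1669570 + \left(\frac{1113}{2} + 89\right)}{-3746476} = \left(-1669570 + \frac{1291}{2}\right) \left(- \frac{1}{3746476}\right) = \left(- \frac{3337849}{2}\right) \left(- \frac{1}{3746476}\right) = \frac{3337849}{7492952}$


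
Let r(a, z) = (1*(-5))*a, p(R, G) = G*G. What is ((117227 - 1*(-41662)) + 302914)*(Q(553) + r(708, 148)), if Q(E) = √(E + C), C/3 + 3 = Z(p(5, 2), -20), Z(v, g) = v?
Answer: -1634782620 + 923606*√139 ≈ -1.6239e+9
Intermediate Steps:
p(R, G) = G²
r(a, z) = -5*a
C = 3 (C = -9 + 3*2² = -9 + 3*4 = -9 + 12 = 3)
Q(E) = √(3 + E) (Q(E) = √(E + 3) = √(3 + E))
((117227 - 1*(-41662)) + 302914)*(Q(553) + r(708, 148)) = ((117227 - 1*(-41662)) + 302914)*(√(3 + 553) - 5*708) = ((117227 + 41662) + 302914)*(√556 - 3540) = (158889 + 302914)*(2*√139 - 3540) = 461803*(-3540 + 2*√139) = -1634782620 + 923606*√139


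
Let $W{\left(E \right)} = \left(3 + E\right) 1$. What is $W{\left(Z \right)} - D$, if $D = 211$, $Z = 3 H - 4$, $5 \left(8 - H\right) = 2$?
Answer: $- \frac{946}{5} \approx -189.2$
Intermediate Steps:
$H = \frac{38}{5}$ ($H = 8 - \frac{2}{5} = \frac{38}{5} \approx 7.6$)
$Z = \frac{94}{5}$ ($Z = 3 \cdot \frac{38}{5} - 4 = \frac{114}{5} - 4 = \frac{94}{5} \approx 18.8$)
$W{\left(E \right)} = 3 + E$
$W{\left(Z \right)} - D = \left(3 + \frac{94}{5}\right) - 211 = \frac{109}{5} - 211 = - \frac{946}{5}$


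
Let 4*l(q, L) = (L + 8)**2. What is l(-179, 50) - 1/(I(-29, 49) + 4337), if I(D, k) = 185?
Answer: 3803001/4522 ≈ 841.00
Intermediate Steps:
l(q, L) = (8 + L)**2/4 (l(q, L) = (L + 8)**2/4 = (8 + L)**2/4)
l(-179, 50) - 1/(I(-29, 49) + 4337) = (8 + 50)**2/4 - 1/(185 + 4337) = (1/4)*58**2 - 1/4522 = (1/4)*3364 - 1*1/4522 = 841 - 1/4522 = 3803001/4522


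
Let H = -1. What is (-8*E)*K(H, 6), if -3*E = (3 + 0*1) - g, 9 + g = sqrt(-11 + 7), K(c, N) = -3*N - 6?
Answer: -768 + 128*I ≈ -768.0 + 128.0*I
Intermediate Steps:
K(c, N) = -6 - 3*N
g = -9 + 2*I (g = -9 + sqrt(-11 + 7) = -9 + sqrt(-4) = -9 + 2*I ≈ -9.0 + 2.0*I)
E = -4 + 2*I/3 (E = -((3 + 0*1) - (-9 + 2*I))/3 = -((3 + 0) + (9 - 2*I))/3 = -(3 + (9 - 2*I))/3 = -(12 - 2*I)/3 = -4 + 2*I/3 ≈ -4.0 + 0.66667*I)
(-8*E)*K(H, 6) = (-8*(-4 + 2*I/3))*(-6 - 3*6) = (32 - 16*I/3)*(-6 - 18) = (32 - 16*I/3)*(-24) = -768 + 128*I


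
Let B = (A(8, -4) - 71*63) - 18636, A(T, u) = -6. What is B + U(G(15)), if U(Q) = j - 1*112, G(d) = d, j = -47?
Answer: -23274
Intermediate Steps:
U(Q) = -159 (U(Q) = -47 - 1*112 = -47 - 112 = -159)
B = -23115 (B = (-6 - 71*63) - 18636 = (-6 - 4473) - 18636 = -4479 - 18636 = -23115)
B + U(G(15)) = -23115 - 159 = -23274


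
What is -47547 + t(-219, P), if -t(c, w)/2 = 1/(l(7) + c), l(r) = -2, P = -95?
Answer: -10507885/221 ≈ -47547.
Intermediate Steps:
t(c, w) = -2/(-2 + c)
-47547 + t(-219, P) = -47547 - 2/(-2 - 219) = -47547 - 2/(-221) = -47547 - 2*(-1/221) = -47547 + 2/221 = -10507885/221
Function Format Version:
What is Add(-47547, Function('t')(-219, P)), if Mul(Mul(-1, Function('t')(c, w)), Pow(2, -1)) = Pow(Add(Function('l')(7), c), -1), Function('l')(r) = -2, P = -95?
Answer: Rational(-10507885, 221) ≈ -47547.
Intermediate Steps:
Function('t')(c, w) = Mul(-2, Pow(Add(-2, c), -1))
Add(-47547, Function('t')(-219, P)) = Add(-47547, Mul(-2, Pow(Add(-2, -219), -1))) = Add(-47547, Mul(-2, Pow(-221, -1))) = Add(-47547, Mul(-2, Rational(-1, 221))) = Add(-47547, Rational(2, 221)) = Rational(-10507885, 221)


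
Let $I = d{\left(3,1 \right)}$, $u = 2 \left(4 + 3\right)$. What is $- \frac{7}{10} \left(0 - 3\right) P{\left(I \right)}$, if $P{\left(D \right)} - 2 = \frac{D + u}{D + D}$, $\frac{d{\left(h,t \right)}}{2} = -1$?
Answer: $- \frac{21}{10} \approx -2.1$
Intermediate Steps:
$d{\left(h,t \right)} = -2$ ($d{\left(h,t \right)} = 2 \left(-1\right) = -2$)
$u = 14$ ($u = 2 \cdot 7 = 14$)
$I = -2$
$P{\left(D \right)} = 2 + \frac{14 + D}{2 D}$ ($P{\left(D \right)} = 2 + \frac{D + 14}{D + D} = 2 + \frac{14 + D}{2 D}$)
$- \frac{7}{10} \left(0 - 3\right) P{\left(I \right)} = - \frac{7}{10} \left(0 - 3\right) \left(\frac{5}{2} + \frac{7}{-2}\right) = \left(-7\right) \frac{1}{10} \left(0 - 3\right) \left(\frac{5}{2} + 7 \left(- \frac{1}{2}\right)\right) = \left(- \frac{7}{10}\right) \left(-3\right) \left(\frac{5}{2} - \frac{7}{2}\right) = \frac{21}{10} \left(-1\right) = - \frac{21}{10}$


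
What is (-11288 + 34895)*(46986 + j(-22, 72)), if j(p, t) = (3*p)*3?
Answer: 1104524316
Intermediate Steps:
j(p, t) = 9*p
(-11288 + 34895)*(46986 + j(-22, 72)) = (-11288 + 34895)*(46986 + 9*(-22)) = 23607*(46986 - 198) = 23607*46788 = 1104524316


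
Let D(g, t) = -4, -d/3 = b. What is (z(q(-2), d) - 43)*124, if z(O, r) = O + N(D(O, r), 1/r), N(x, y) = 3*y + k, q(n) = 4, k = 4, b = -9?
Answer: -38936/9 ≈ -4326.2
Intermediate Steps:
d = 27 (d = -3*(-9) = 27)
N(x, y) = 4 + 3*y (N(x, y) = 3*y + 4 = 4 + 3*y)
z(O, r) = 4 + O + 3/r (z(O, r) = O + (4 + 3/r) = 4 + O + 3/r)
(z(q(-2), d) - 43)*124 = ((4 + 4 + 3/27) - 43)*124 = ((4 + 4 + 3*(1/27)) - 43)*124 = ((4 + 4 + ⅑) - 43)*124 = (73/9 - 43)*124 = -314/9*124 = -38936/9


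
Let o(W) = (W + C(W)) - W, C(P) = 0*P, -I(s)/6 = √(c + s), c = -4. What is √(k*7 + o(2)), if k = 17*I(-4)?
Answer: 2*2^(¼)*√357*√(-I) ≈ 31.777 - 31.777*I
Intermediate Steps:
I(s) = -6*√(-4 + s)
C(P) = 0
o(W) = 0 (o(W) = (W + 0) - W = W - W = 0)
k = -204*I*√2 (k = 17*(-6*√(-4 - 4)) = 17*(-12*I*√2) = -204*I*√2 ≈ -288.5*I)
√(k*7 + o(2)) = √(-204*I*√2*7 + 0) = √(-1428*I*√2 + 0) = √(-1428*I*√2) = 2*2^(¼)*√357*√(-I)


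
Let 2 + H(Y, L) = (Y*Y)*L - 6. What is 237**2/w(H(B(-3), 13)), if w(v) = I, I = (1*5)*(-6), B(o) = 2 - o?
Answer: -18723/10 ≈ -1872.3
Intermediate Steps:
H(Y, L) = -8 + L*Y**2 (H(Y, L) = -2 + ((Y*Y)*L - 6) = -2 + (Y**2*L - 6) = -2 + (L*Y**2 - 6) = -2 + (-6 + L*Y**2) = -8 + L*Y**2)
I = -30 (I = 5*(-6) = -30)
w(v) = -30
237**2/w(H(B(-3), 13)) = 237**2/(-30) = 56169*(-1/30) = -18723/10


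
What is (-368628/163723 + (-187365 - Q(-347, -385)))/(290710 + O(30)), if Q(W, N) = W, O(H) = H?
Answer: -15309758321/23800412510 ≈ -0.64326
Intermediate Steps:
(-368628/163723 + (-187365 - Q(-347, -385)))/(290710 + O(30)) = (-368628/163723 + (-187365 - 1*(-347)))/(290710 + 30) = (-368628*1/163723 + (-187365 + 347))/290740 = (-368628/163723 - 187018)*(1/290740) = -30619516642/163723*1/290740 = -15309758321/23800412510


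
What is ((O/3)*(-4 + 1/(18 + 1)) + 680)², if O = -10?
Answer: 173448900/361 ≈ 4.8047e+5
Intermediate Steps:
((O/3)*(-4 + 1/(18 + 1)) + 680)² = ((-10/3)*(-4 + 1/(18 + 1)) + 680)² = ((-10*⅓)*(-4 + 1/19) + 680)² = (-10*(-4 + 1/19)/3 + 680)² = (-10/3*(-75/19) + 680)² = (250/19 + 680)² = (13170/19)² = 173448900/361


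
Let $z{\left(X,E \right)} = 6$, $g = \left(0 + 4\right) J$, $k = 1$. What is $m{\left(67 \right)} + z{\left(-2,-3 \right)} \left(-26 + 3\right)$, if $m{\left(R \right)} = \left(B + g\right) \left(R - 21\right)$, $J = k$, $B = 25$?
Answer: $1196$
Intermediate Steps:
$J = 1$
$g = 4$ ($g = \left(0 + 4\right) 1 = 4 \cdot 1 = 4$)
$m{\left(R \right)} = -609 + 29 R$ ($m{\left(R \right)} = \left(25 + 4\right) \left(R - 21\right) = 29 \left(-21 + R\right) = -609 + 29 R$)
$m{\left(67 \right)} + z{\left(-2,-3 \right)} \left(-26 + 3\right) = \left(-609 + 29 \cdot 67\right) + 6 \left(-26 + 3\right) = \left(-609 + 1943\right) + 6 \left(-23\right) = 1334 - 138 = 1196$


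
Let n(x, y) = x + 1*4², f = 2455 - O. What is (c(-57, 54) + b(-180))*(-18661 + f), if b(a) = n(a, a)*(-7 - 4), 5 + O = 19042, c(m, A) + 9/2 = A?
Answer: -130645801/2 ≈ -6.5323e+7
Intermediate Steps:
c(m, A) = -9/2 + A
O = 19037 (O = -5 + 19042 = 19037)
f = -16582 (f = 2455 - 1*19037 = 2455 - 19037 = -16582)
n(x, y) = 16 + x (n(x, y) = x + 1*16 = x + 16 = 16 + x)
b(a) = -176 - 11*a (b(a) = (16 + a)*(-7 - 4) = (16 + a)*(-11) = -176 - 11*a)
(c(-57, 54) + b(-180))*(-18661 + f) = ((-9/2 + 54) + (-176 - 11*(-180)))*(-18661 - 16582) = (99/2 + (-176 + 1980))*(-35243) = (99/2 + 1804)*(-35243) = (3707/2)*(-35243) = -130645801/2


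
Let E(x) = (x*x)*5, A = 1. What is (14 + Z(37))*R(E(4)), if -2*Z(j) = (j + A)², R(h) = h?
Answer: -56640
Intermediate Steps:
E(x) = 5*x² (E(x) = x²*5 = 5*x²)
Z(j) = -(1 + j)²/2 (Z(j) = -(j + 1)²/2 = -(1 + j)²/2)
(14 + Z(37))*R(E(4)) = (14 - (1 + 37)²/2)*(5*4²) = (14 - ½*38²)*(5*16) = (14 - ½*1444)*80 = (14 - 722)*80 = -708*80 = -56640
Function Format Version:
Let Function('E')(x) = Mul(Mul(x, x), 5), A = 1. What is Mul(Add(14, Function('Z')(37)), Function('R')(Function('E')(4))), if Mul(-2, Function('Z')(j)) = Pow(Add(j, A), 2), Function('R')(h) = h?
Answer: -56640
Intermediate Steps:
Function('E')(x) = Mul(5, Pow(x, 2)) (Function('E')(x) = Mul(Pow(x, 2), 5) = Mul(5, Pow(x, 2)))
Function('Z')(j) = Mul(Rational(-1, 2), Pow(Add(1, j), 2)) (Function('Z')(j) = Mul(Rational(-1, 2), Pow(Add(j, 1), 2)) = Mul(Rational(-1, 2), Pow(Add(1, j), 2)))
Mul(Add(14, Function('Z')(37)), Function('R')(Function('E')(4))) = Mul(Add(14, Mul(Rational(-1, 2), Pow(Add(1, 37), 2))), Mul(5, Pow(4, 2))) = Mul(Add(14, Mul(Rational(-1, 2), Pow(38, 2))), Mul(5, 16)) = Mul(Add(14, Mul(Rational(-1, 2), 1444)), 80) = Mul(Add(14, -722), 80) = Mul(-708, 80) = -56640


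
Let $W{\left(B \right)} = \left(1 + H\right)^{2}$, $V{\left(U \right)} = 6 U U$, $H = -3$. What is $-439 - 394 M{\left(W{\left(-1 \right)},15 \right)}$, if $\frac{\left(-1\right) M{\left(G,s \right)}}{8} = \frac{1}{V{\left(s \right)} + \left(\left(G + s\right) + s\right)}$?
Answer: $- \frac{75553}{173} \approx -436.72$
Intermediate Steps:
$V{\left(U \right)} = 6 U^{2}$
$W{\left(B \right)} = 4$ ($W{\left(B \right)} = \left(1 - 3\right)^{2} = \left(-2\right)^{2} = 4$)
$M{\left(G,s \right)} = - \frac{8}{G + 2 s + 6 s^{2}}$ ($M{\left(G,s \right)} = - \frac{8}{6 s^{2} + \left(\left(G + s\right) + s\right)} = - \frac{8}{6 s^{2} + \left(G + 2 s\right)} = - \frac{8}{G + 2 s + 6 s^{2}}$)
$-439 - 394 M{\left(W{\left(-1 \right)},15 \right)} = -439 - 394 \left(- \frac{8}{4 + 2 \cdot 15 + 6 \cdot 15^{2}}\right) = -439 - 394 \left(- \frac{8}{4 + 30 + 6 \cdot 225}\right) = -439 - 394 \left(- \frac{8}{4 + 30 + 1350}\right) = -439 - 394 \left(- \frac{8}{1384}\right) = -439 - 394 \left(\left(-8\right) \frac{1}{1384}\right) = -439 - - \frac{394}{173} = -439 + \frac{394}{173} = - \frac{75553}{173}$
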